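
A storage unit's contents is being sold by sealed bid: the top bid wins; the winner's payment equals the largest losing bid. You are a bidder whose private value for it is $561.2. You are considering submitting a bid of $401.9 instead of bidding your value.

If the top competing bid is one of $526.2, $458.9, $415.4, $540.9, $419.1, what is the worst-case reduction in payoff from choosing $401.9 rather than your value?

$145.8

$526.2: truthful gives $35, deviation gives $0 → loss $35.
$458.9: truthful gives $102.3, deviation gives $0 → loss $102.3.
$415.4: truthful gives $145.8, deviation gives $0 → loss $145.8.
$540.9: truthful gives $20.3, deviation gives $0 → loss $20.3.
$419.1: truthful gives $142.1, deviation gives $0 → loss $142.1.
Maximum loss: $145.8.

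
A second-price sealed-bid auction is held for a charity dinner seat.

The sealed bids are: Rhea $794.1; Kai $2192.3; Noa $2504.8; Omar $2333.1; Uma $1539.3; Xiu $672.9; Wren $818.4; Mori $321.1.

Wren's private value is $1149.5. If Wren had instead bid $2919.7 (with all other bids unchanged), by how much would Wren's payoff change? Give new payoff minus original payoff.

−$1355.3

The highest bid among the other bidders is $2504.8; Wren's bid doesn't change that.
Original bid $818.4: Wren is not highest (top rival bid is $2504.8); payoff $0.
Alternative bid $2919.7: Wren is highest, pays the top rival bid $2504.8; payoff $1149.5 − $2504.8 = −$1355.3.
Change in payoff = −$1355.3 − ($0) = −$1355.3.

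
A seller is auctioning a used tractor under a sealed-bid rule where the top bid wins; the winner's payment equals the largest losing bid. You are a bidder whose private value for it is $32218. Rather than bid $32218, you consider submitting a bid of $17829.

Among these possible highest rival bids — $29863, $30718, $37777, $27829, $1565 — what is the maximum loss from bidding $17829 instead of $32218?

$4389

$29863: truthful gives $2355, deviation gives $0 → loss $2355.
$30718: truthful gives $1500, deviation gives $0 → loss $1500.
$37777: same outcome either way → loss $0.
$27829: truthful gives $4389, deviation gives $0 → loss $4389.
$1565: same outcome either way → loss $0.
Maximum loss: $4389.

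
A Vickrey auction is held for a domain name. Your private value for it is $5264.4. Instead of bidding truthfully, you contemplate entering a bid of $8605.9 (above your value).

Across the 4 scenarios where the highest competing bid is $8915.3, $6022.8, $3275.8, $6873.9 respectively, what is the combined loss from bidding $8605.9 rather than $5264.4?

The deviation costs you only when the competing bid falls strictly between $5264.4 and $8605.9; elsewhere both bids give the same outcome.
$8915.3: outcomes coincide → loss $0.
$6022.8: truthful payoff $0, deviation payoff −$758.4 → loss $758.4.
$3275.8: outcomes coincide → loss $0.
$6873.9: truthful payoff $0, deviation payoff −$1609.5 → loss $1609.5.
Total loss = $758.4 + $1609.5 = $2367.9.
In a second-price auction your bid sets only whether you win, not what you pay, so bidding your true value is weakly dominant.

$2367.9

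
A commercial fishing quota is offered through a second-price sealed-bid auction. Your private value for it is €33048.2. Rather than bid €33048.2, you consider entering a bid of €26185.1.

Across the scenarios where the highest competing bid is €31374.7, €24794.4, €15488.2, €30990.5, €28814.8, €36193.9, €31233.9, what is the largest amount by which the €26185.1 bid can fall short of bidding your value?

€4233.4

€31374.7: truthful gives €1673.5, deviation gives €0 → loss €1673.5.
€24794.4: same outcome either way → loss €0.
€15488.2: same outcome either way → loss €0.
€30990.5: truthful gives €2057.7, deviation gives €0 → loss €2057.7.
€28814.8: truthful gives €4233.4, deviation gives €0 → loss €4233.4.
€36193.9: same outcome either way → loss €0.
€31233.9: truthful gives €1814.3, deviation gives €0 → loss €1814.3.
Maximum loss: €4233.4.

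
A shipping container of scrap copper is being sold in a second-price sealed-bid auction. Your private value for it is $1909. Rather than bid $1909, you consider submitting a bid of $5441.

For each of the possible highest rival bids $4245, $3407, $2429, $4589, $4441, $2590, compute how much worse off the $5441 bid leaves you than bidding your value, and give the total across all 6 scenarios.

The deviation costs you only when the competing bid falls strictly between $1909 and $5441; elsewhere both bids give the same outcome.
$4245: truthful payoff $0, deviation payoff −$2336 → loss $2336.
$3407: truthful payoff $0, deviation payoff −$1498 → loss $1498.
$2429: truthful payoff $0, deviation payoff −$520 → loss $520.
$4589: truthful payoff $0, deviation payoff −$2680 → loss $2680.
$4441: truthful payoff $0, deviation payoff −$2532 → loss $2532.
$2590: truthful payoff $0, deviation payoff −$681 → loss $681.
Total loss = $2336 + $1498 + $520 + $2680 + $2532 + $681 = $10247.

$10247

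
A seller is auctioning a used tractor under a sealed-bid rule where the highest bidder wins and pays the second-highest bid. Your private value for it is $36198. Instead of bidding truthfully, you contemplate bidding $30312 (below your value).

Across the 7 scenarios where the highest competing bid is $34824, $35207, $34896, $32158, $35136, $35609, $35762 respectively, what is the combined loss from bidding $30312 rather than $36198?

$9794

The deviation costs you only when the competing bid falls strictly between $30312 and $36198; elsewhere both bids give the same outcome.
$34824: truthful payoff $1374, deviation payoff $0 → loss $1374.
$35207: truthful payoff $991, deviation payoff $0 → loss $991.
$34896: truthful payoff $1302, deviation payoff $0 → loss $1302.
$32158: truthful payoff $4040, deviation payoff $0 → loss $4040.
$35136: truthful payoff $1062, deviation payoff $0 → loss $1062.
$35609: truthful payoff $589, deviation payoff $0 → loss $589.
$35762: truthful payoff $436, deviation payoff $0 → loss $436.
Total loss = $1374 + $991 + $1302 + $4040 + $1062 + $589 + $436 = $9794.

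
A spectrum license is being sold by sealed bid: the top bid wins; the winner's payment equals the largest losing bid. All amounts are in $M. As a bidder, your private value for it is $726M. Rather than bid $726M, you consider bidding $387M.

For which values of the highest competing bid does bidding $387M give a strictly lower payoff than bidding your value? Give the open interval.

($387M, $726M)

If the competing bid is below $387M, both bids win at the same price — no difference.
If it is above $726M, both bids lose — no difference.
If it lies strictly between $387M and $726M, bidding your value wins at a price below your value (positive payoff) while bidding $387M loses (payoff 0).
So the deviation strictly hurts on the open interval ($387M, $726M).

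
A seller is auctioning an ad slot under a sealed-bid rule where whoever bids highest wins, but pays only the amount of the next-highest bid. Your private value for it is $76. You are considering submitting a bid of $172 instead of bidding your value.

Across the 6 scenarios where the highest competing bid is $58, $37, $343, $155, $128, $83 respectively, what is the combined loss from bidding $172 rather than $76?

The deviation costs you only when the competing bid falls strictly between $76 and $172; elsewhere both bids give the same outcome.
$58: outcomes coincide → loss $0.
$37: outcomes coincide → loss $0.
$343: outcomes coincide → loss $0.
$155: truthful payoff $0, deviation payoff −$79 → loss $79.
$128: truthful payoff $0, deviation payoff −$52 → loss $52.
$83: truthful payoff $0, deviation payoff −$7 → loss $7.
Total loss = $79 + $52 + $7 = $138.
Because the price is fixed by the runner-up's bid, deviating from your value can only change a good outcome into a bad one — never the reverse.

$138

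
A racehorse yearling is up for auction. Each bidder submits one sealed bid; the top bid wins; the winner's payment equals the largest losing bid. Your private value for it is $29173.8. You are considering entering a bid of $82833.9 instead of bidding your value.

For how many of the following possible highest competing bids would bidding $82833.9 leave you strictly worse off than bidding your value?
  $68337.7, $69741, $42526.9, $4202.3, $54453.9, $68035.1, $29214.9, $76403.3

The deviation hurts exactly when the highest competing bid lies strictly between $29173.8 and $82833.9 — overbidding then wins at a price above your value.
$68337.7: inside the interval → strictly worse (loss $39163.9).
$69741: inside the interval → strictly worse (loss $40567.2).
$42526.9: inside the interval → strictly worse (loss $13353.1).
$4202.3: below both → same outcome either way.
$54453.9: inside the interval → strictly worse (loss $25280.1).
$68035.1: inside the interval → strictly worse (loss $38861.3).
$29214.9: inside the interval → strictly worse (loss $41.1).
$76403.3: inside the interval → strictly worse (loss $47229.5).
Count: 7.

7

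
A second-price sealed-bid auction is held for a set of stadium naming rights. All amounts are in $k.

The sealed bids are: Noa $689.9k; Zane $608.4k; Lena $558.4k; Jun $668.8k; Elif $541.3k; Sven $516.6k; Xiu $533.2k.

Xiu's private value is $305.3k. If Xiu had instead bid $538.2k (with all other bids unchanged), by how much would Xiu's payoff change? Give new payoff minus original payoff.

$0k

The highest bid among the other bidders is $689.9k; Xiu's bid doesn't change that.
Original bid $533.2k: Xiu is not highest (top rival bid is $689.9k); payoff $0k.
Alternative bid $538.2k: Xiu is not highest (top rival bid is $689.9k); payoff $0k.
Change in payoff = $0k − ($0k) = $0k.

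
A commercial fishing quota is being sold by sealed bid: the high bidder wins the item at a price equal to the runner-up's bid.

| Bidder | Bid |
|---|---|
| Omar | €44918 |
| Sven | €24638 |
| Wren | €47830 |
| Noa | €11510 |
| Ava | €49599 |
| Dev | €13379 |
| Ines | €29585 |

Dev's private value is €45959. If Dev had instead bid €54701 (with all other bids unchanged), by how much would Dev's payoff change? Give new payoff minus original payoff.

−€3640

The highest bid among the other bidders is €49599; Dev's bid doesn't change that.
Original bid €13379: Dev is not highest (top rival bid is €49599); payoff €0.
Alternative bid €54701: Dev is highest, pays the top rival bid €49599; payoff €45959 − €49599 = −€3640.
Change in payoff = −€3640 − (€0) = −€3640.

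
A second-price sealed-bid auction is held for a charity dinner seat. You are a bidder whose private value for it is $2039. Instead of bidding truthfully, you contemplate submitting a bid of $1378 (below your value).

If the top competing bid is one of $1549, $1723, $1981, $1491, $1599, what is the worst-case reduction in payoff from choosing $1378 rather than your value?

$1549: truthful gives $490, deviation gives $0 → loss $490.
$1723: truthful gives $316, deviation gives $0 → loss $316.
$1981: truthful gives $58, deviation gives $0 → loss $58.
$1491: truthful gives $548, deviation gives $0 → loss $548.
$1599: truthful gives $440, deviation gives $0 → loss $440.
Maximum loss: $548.

$548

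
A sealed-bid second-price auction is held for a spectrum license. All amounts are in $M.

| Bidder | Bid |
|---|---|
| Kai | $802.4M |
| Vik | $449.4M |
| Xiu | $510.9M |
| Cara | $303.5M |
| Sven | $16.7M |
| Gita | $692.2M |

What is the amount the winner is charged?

Highest bid: Kai at $802.4M, so Kai wins.
Second-highest bid: Gita at $692.2M — that is the price the winner pays.

$692.2M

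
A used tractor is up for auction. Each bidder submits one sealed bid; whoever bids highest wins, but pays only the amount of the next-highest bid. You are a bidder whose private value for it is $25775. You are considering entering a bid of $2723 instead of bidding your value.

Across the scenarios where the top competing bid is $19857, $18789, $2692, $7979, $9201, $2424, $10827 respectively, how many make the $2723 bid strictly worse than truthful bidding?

5

The deviation hurts exactly when the highest competing bid lies strictly between $2723 and $25775 — underbidding then forfeits a profitable win.
$19857: inside the interval → strictly worse (loss $5918).
$18789: inside the interval → strictly worse (loss $6986).
$2692: below both → same outcome either way.
$7979: inside the interval → strictly worse (loss $17796).
$9201: inside the interval → strictly worse (loss $16574).
$2424: below both → same outcome either way.
$10827: inside the interval → strictly worse (loss $14948).
Count: 5.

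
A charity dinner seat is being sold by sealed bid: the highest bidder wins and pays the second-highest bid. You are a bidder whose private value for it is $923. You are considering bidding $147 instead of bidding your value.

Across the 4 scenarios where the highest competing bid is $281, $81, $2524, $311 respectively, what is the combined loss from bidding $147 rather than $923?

$1254

The deviation costs you only when the competing bid falls strictly between $147 and $923; elsewhere both bids give the same outcome.
$281: truthful payoff $642, deviation payoff $0 → loss $642.
$81: outcomes coincide → loss $0.
$2524: outcomes coincide → loss $0.
$311: truthful payoff $612, deviation payoff $0 → loss $612.
Total loss = $642 + $612 = $1254.
Because the price is fixed by the runner-up's bid, deviating from your value can only change a good outcome into a bad one — never the reverse.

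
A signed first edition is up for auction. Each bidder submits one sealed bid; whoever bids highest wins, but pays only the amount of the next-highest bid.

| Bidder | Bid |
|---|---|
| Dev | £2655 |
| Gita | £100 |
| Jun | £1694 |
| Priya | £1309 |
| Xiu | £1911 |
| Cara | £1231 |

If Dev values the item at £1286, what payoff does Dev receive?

Highest bid: Dev at £2655, so Dev wins.
Second-highest bid: Xiu at £1911 — that is the price the winner pays.
Dev's payoff = value − price = £1286 − £1911 = −£625.

−£625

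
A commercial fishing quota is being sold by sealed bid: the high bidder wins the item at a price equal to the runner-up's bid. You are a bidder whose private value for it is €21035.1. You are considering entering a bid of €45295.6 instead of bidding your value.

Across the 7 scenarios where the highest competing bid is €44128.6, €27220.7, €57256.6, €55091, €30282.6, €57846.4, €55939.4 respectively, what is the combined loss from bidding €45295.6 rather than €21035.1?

€38526.6

The deviation costs you only when the competing bid falls strictly between €21035.1 and €45295.6; elsewhere both bids give the same outcome.
€44128.6: truthful payoff €0, deviation payoff −€23093.5 → loss €23093.5.
€27220.7: truthful payoff €0, deviation payoff −€6185.6 → loss €6185.6.
€57256.6: outcomes coincide → loss €0.
€55091: outcomes coincide → loss €0.
€30282.6: truthful payoff €0, deviation payoff −€9247.5 → loss €9247.5.
€57846.4: outcomes coincide → loss €0.
€55939.4: outcomes coincide → loss €0.
Total loss = €23093.5 + €6185.6 + €9247.5 = €38526.6.
In a second-price auction your bid sets only whether you win, not what you pay, so bidding your true value is weakly dominant.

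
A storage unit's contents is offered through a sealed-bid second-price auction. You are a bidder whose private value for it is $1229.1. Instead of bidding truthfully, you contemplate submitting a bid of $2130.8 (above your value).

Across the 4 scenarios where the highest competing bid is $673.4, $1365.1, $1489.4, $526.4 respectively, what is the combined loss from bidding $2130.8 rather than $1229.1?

$396.3

The deviation costs you only when the competing bid falls strictly between $1229.1 and $2130.8; elsewhere both bids give the same outcome.
$673.4: outcomes coincide → loss $0.
$1365.1: truthful payoff $0, deviation payoff −$136 → loss $136.
$1489.4: truthful payoff $0, deviation payoff −$260.3 → loss $260.3.
$526.4: outcomes coincide → loss $0.
Total loss = $136 + $260.3 = $396.3.
In a second-price auction your bid sets only whether you win, not what you pay, so bidding your true value is weakly dominant.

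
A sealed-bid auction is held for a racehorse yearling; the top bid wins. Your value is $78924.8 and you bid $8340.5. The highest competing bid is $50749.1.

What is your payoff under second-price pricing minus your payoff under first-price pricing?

$0

Your bid $8340.5 is below $50749.1, so you lose under either rule.
Payoff is $0 in both cases; difference = $0.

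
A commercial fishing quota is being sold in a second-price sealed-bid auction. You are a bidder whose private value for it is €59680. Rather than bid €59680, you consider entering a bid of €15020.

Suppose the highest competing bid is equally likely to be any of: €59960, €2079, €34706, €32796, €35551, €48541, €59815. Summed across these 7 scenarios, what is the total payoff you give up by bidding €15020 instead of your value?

€87126

The deviation costs you only when the competing bid falls strictly between €15020 and €59680; elsewhere both bids give the same outcome.
€59960: outcomes coincide → loss €0.
€2079: outcomes coincide → loss €0.
€34706: truthful payoff €24974, deviation payoff €0 → loss €24974.
€32796: truthful payoff €26884, deviation payoff €0 → loss €26884.
€35551: truthful payoff €24129, deviation payoff €0 → loss €24129.
€48541: truthful payoff €11139, deviation payoff €0 → loss €11139.
€59815: outcomes coincide → loss €0.
Total loss = €24974 + €26884 + €24129 + €11139 = €87126.
Truthful bidding weakly dominates here: raising your bid can only win items priced above your value, and lowering it can only forfeit items priced below.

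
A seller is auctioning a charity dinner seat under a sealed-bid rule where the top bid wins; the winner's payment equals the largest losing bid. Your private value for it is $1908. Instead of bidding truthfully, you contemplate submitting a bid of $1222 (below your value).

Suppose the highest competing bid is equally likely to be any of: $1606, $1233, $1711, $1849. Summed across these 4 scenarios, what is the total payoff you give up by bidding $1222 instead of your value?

The deviation costs you only when the competing bid falls strictly between $1222 and $1908; elsewhere both bids give the same outcome.
$1606: truthful payoff $302, deviation payoff $0 → loss $302.
$1233: truthful payoff $675, deviation payoff $0 → loss $675.
$1711: truthful payoff $197, deviation payoff $0 → loss $197.
$1849: truthful payoff $59, deviation payoff $0 → loss $59.
Total loss = $302 + $675 + $197 + $59 = $1233.
Because the price is fixed by the runner-up's bid, deviating from your value can only change a good outcome into a bad one — never the reverse.

$1233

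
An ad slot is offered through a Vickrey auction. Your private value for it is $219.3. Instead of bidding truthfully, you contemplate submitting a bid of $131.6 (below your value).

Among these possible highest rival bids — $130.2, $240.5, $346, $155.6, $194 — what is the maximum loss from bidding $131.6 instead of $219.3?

$130.2: same outcome either way → loss $0.
$240.5: same outcome either way → loss $0.
$346: same outcome either way → loss $0.
$155.6: truthful gives $63.7, deviation gives $0 → loss $63.7.
$194: truthful gives $25.3, deviation gives $0 → loss $25.3.
Maximum loss: $63.7.

$63.7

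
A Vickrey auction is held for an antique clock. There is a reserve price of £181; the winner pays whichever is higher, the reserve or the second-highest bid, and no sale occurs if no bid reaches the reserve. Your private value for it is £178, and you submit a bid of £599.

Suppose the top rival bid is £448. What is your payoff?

Your bid £599 is the highest and exceeds the reserve.
Price = max(second-highest bid, reserve) = max(£448, £181) = £448.
Payoff = £178 − £448 = −£270.

−£270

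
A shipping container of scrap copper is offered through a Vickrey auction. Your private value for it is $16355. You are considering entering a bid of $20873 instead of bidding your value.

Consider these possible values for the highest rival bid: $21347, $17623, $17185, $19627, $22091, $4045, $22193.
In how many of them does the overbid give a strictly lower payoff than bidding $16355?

3

The deviation hurts exactly when the highest competing bid lies strictly between $16355 and $20873 — overbidding then wins at a price above your value.
$21347: above both → same outcome either way.
$17623: inside the interval → strictly worse (loss $1268).
$17185: inside the interval → strictly worse (loss $830).
$19627: inside the interval → strictly worse (loss $3272).
$22091: above both → same outcome either way.
$4045: below both → same outcome either way.
$22193: above both → same outcome either way.
Count: 3.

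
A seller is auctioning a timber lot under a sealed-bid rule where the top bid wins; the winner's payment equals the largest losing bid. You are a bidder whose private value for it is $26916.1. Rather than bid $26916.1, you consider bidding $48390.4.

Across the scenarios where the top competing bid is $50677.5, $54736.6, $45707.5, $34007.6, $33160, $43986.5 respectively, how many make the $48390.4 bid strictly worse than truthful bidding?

The deviation hurts exactly when the highest competing bid lies strictly between $26916.1 and $48390.4 — overbidding then wins at a price above your value.
$50677.5: above both → same outcome either way.
$54736.6: above both → same outcome either way.
$45707.5: inside the interval → strictly worse (loss $18791.4).
$34007.6: inside the interval → strictly worse (loss $7091.5).
$33160: inside the interval → strictly worse (loss $6243.9).
$43986.5: inside the interval → strictly worse (loss $17070.4).
Count: 4.

4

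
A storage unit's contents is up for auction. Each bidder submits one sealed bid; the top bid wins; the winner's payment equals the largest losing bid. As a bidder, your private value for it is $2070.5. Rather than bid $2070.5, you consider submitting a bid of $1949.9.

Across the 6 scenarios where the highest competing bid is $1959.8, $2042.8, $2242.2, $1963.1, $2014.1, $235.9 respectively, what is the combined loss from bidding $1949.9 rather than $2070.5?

The deviation costs you only when the competing bid falls strictly between $1949.9 and $2070.5; elsewhere both bids give the same outcome.
$1959.8: truthful payoff $110.7, deviation payoff $0 → loss $110.7.
$2042.8: truthful payoff $27.7, deviation payoff $0 → loss $27.7.
$2242.2: outcomes coincide → loss $0.
$1963.1: truthful payoff $107.4, deviation payoff $0 → loss $107.4.
$2014.1: truthful payoff $56.4, deviation payoff $0 → loss $56.4.
$235.9: outcomes coincide → loss $0.
Total loss = $110.7 + $27.7 + $107.4 + $56.4 = $302.2.
In a second-price auction your bid sets only whether you win, not what you pay, so bidding your true value is weakly dominant.

$302.2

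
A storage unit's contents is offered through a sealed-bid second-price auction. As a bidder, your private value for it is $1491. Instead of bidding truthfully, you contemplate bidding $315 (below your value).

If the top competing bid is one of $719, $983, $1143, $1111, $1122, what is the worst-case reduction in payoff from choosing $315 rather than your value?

$772

$719: truthful gives $772, deviation gives $0 → loss $772.
$983: truthful gives $508, deviation gives $0 → loss $508.
$1143: truthful gives $348, deviation gives $0 → loss $348.
$1111: truthful gives $380, deviation gives $0 → loss $380.
$1122: truthful gives $369, deviation gives $0 → loss $369.
Maximum loss: $772.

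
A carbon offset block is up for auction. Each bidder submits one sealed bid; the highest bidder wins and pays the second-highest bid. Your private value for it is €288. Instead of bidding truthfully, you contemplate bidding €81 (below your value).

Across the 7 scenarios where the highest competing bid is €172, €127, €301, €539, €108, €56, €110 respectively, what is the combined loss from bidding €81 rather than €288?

The deviation costs you only when the competing bid falls strictly between €81 and €288; elsewhere both bids give the same outcome.
€172: truthful payoff €116, deviation payoff €0 → loss €116.
€127: truthful payoff €161, deviation payoff €0 → loss €161.
€301: outcomes coincide → loss €0.
€539: outcomes coincide → loss €0.
€108: truthful payoff €180, deviation payoff €0 → loss €180.
€56: outcomes coincide → loss €0.
€110: truthful payoff €178, deviation payoff €0 → loss €178.
Total loss = €116 + €161 + €180 + €178 = €635.

€635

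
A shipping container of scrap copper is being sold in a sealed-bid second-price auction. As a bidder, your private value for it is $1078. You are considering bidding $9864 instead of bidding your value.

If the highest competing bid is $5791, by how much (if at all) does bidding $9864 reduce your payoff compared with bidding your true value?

Bidding your value $1078: you lose (since $1078 < $5791). Payoff $0.
Bidding $9864: you win and pay $5791. Payoff $1078 − $5791 = −$4713.
The competing bid $5791 lies between your value and your inflated bid, so overbidding wins an item priced above your value.
Loss from deviating = $0 − (−$4713) = $4713.

$4713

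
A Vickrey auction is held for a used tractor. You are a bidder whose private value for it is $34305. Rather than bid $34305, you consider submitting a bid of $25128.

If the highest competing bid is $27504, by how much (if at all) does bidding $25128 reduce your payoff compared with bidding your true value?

$6801

Bidding your value $34305: you win (since $34305 > $27504) and pay $27504. Payoff $6801.
Bidding $25128: you lose. Payoff $0.
The competing bid $27504 lies between your shaded bid and your value, so underbidding forfeits an item you could have won at a profitable price.
Loss from deviating = $6801 − ($0) = $6801.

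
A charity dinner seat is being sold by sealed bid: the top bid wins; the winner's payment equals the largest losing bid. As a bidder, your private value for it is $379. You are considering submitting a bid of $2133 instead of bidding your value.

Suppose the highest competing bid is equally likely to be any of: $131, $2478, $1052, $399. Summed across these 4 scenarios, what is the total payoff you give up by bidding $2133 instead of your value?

$693

The deviation costs you only when the competing bid falls strictly between $379 and $2133; elsewhere both bids give the same outcome.
$131: outcomes coincide → loss $0.
$2478: outcomes coincide → loss $0.
$1052: truthful payoff $0, deviation payoff −$673 → loss $673.
$399: truthful payoff $0, deviation payoff −$20 → loss $20.
Total loss = $673 + $20 = $693.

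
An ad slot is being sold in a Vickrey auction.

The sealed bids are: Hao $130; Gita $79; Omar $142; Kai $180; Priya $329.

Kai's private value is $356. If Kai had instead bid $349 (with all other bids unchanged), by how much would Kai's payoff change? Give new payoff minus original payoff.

The highest bid among the other bidders is $329; Kai's bid doesn't change that.
Original bid $180: Kai is not highest (top rival bid is $329); payoff $0.
Alternative bid $349: Kai is highest, pays the top rival bid $329; payoff $356 − $329 = $27.
Change in payoff = $27 − ($0) = $27.

$27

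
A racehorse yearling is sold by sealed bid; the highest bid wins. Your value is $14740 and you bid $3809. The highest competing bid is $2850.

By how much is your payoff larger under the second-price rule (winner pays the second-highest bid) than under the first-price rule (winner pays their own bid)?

You have the highest bid, so you win under either rule.
Second-price: pay $2850 → payoff $11890.
First-price: pay your own bid $3809 → payoff $10931.
Difference = $11890 − ($10931) = $959.

$959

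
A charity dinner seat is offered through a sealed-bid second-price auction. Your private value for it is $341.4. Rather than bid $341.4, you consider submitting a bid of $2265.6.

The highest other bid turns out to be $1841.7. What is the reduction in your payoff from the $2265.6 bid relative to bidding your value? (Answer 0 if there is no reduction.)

$1500.3

Bidding your value $341.4: you lose (since $341.4 < $1841.7). Payoff $0.
Bidding $2265.6: you win and pay $1841.7. Payoff $341.4 − $1841.7 = −$1500.3.
The competing bid $1841.7 lies between your value and your inflated bid, so overbidding wins an item priced above your value.
Loss from deviating = $0 − (−$1500.3) = $1500.3.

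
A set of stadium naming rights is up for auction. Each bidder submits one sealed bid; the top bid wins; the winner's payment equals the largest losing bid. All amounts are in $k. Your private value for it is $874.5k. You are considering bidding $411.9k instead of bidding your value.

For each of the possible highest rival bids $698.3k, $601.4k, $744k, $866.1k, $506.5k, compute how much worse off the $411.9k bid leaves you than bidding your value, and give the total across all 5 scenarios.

The deviation costs you only when the competing bid falls strictly between $411.9k and $874.5k; elsewhere both bids give the same outcome.
$698.3k: truthful payoff $176.2k, deviation payoff $0k → loss $176.2k.
$601.4k: truthful payoff $273.1k, deviation payoff $0k → loss $273.1k.
$744k: truthful payoff $130.5k, deviation payoff $0k → loss $130.5k.
$866.1k: truthful payoff $8.4k, deviation payoff $0k → loss $8.4k.
$506.5k: truthful payoff $368k, deviation payoff $0k → loss $368k.
Total loss = $176.2k + $273.1k + $130.5k + $8.4k + $368k = $956.2k.

$956.2k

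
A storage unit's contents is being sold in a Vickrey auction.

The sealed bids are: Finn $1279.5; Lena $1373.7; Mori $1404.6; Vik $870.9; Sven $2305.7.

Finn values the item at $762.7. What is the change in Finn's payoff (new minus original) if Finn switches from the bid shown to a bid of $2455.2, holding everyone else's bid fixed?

−$1543

The highest bid among the other bidders is $2305.7; Finn's bid doesn't change that.
Original bid $1279.5: Finn is not highest (top rival bid is $2305.7); payoff $0.
Alternative bid $2455.2: Finn is highest, pays the top rival bid $2305.7; payoff $762.7 − $2305.7 = −$1543.
Change in payoff = −$1543 − ($0) = −$1543.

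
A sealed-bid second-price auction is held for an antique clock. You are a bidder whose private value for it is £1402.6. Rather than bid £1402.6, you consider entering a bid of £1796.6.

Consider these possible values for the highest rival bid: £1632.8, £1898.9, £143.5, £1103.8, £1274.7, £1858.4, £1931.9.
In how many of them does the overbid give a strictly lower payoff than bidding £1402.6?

1

The deviation hurts exactly when the highest competing bid lies strictly between £1402.6 and £1796.6 — overbidding then wins at a price above your value.
£1632.8: inside the interval → strictly worse (loss £230.2).
£1898.9: above both → same outcome either way.
£143.5: below both → same outcome either way.
£1103.8: below both → same outcome either way.
£1274.7: below both → same outcome either way.
£1858.4: above both → same outcome either way.
£1931.9: above both → same outcome either way.
Count: 1.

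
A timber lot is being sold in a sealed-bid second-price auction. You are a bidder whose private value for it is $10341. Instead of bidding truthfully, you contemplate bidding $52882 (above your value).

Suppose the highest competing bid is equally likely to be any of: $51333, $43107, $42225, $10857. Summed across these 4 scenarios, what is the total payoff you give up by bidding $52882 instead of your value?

$106158

The deviation costs you only when the competing bid falls strictly between $10341 and $52882; elsewhere both bids give the same outcome.
$51333: truthful payoff $0, deviation payoff −$40992 → loss $40992.
$43107: truthful payoff $0, deviation payoff −$32766 → loss $32766.
$42225: truthful payoff $0, deviation payoff −$31884 → loss $31884.
$10857: truthful payoff $0, deviation payoff −$516 → loss $516.
Total loss = $40992 + $32766 + $31884 + $516 = $106158.
Truthful bidding weakly dominates here: raising your bid can only win items priced above your value, and lowering it can only forfeit items priced below.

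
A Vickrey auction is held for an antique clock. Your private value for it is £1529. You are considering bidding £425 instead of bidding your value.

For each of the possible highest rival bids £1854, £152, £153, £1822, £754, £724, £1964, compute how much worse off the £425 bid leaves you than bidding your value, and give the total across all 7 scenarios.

£1580

The deviation costs you only when the competing bid falls strictly between £425 and £1529; elsewhere both bids give the same outcome.
£1854: outcomes coincide → loss £0.
£152: outcomes coincide → loss £0.
£153: outcomes coincide → loss £0.
£1822: outcomes coincide → loss £0.
£754: truthful payoff £775, deviation payoff £0 → loss £775.
£724: truthful payoff £805, deviation payoff £0 → loss £805.
£1964: outcomes coincide → loss £0.
Total loss = £775 + £805 = £1580.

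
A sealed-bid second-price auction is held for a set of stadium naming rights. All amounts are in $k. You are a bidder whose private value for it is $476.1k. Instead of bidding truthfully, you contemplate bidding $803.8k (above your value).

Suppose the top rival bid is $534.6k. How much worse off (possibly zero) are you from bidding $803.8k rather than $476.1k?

$58.5k

Bidding your value $476.1k: you lose (since $476.1k < $534.6k). Payoff $0k.
Bidding $803.8k: you win and pay $534.6k. Payoff $476.1k − $534.6k = −$58.5k.
The competing bid $534.6k lies between your value and your inflated bid, so overbidding wins an item priced above your value.
Loss from deviating = $0k − (−$58.5k) = $58.5k.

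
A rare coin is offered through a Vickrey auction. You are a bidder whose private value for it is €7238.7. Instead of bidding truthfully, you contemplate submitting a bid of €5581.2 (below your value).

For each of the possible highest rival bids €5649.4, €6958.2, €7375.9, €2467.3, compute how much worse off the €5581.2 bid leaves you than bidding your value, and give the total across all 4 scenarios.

The deviation costs you only when the competing bid falls strictly between €5581.2 and €7238.7; elsewhere both bids give the same outcome.
€5649.4: truthful payoff €1589.3, deviation payoff €0 → loss €1589.3.
€6958.2: truthful payoff €280.5, deviation payoff €0 → loss €280.5.
€7375.9: outcomes coincide → loss €0.
€2467.3: outcomes coincide → loss €0.
Total loss = €1589.3 + €280.5 = €1869.8.

€1869.8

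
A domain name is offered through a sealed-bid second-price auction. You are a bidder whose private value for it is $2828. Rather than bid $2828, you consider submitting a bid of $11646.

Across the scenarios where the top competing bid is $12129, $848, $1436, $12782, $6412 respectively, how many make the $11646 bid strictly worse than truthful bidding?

1

The deviation hurts exactly when the highest competing bid lies strictly between $2828 and $11646 — overbidding then wins at a price above your value.
$12129: above both → same outcome either way.
$848: below both → same outcome either way.
$1436: below both → same outcome either way.
$12782: above both → same outcome either way.
$6412: inside the interval → strictly worse (loss $3584).
Count: 1.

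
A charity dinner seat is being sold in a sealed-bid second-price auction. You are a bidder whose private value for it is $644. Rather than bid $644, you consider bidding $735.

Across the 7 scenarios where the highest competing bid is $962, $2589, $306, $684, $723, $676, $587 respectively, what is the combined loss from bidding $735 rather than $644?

$151

The deviation costs you only when the competing bid falls strictly between $644 and $735; elsewhere both bids give the same outcome.
$962: outcomes coincide → loss $0.
$2589: outcomes coincide → loss $0.
$306: outcomes coincide → loss $0.
$684: truthful payoff $0, deviation payoff −$40 → loss $40.
$723: truthful payoff $0, deviation payoff −$79 → loss $79.
$676: truthful payoff $0, deviation payoff −$32 → loss $32.
$587: outcomes coincide → loss $0.
Total loss = $40 + $79 + $32 = $151.
Truthful bidding weakly dominates here: raising your bid can only win items priced above your value, and lowering it can only forfeit items priced below.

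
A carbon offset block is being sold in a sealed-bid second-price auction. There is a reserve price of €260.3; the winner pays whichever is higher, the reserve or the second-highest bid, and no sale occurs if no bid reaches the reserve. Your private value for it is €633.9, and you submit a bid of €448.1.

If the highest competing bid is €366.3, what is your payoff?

€267.6

Your bid €448.1 is the highest and exceeds the reserve.
Price = max(second-highest bid, reserve) = max(€366.3, €260.3) = €366.3.
Payoff = €633.9 − €366.3 = €267.6.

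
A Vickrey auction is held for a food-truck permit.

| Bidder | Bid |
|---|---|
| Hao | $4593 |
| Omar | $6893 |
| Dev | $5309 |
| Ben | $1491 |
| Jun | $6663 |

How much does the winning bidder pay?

$6663

Highest bid: Omar at $6893, so Omar wins.
Second-highest bid: Jun at $6663 — that is the price the winner pays.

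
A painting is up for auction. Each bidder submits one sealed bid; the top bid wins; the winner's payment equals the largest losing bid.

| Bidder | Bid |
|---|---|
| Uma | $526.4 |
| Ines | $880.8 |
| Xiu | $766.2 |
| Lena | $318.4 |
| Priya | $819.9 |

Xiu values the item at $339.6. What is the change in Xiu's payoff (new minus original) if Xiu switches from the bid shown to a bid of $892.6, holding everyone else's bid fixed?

The highest bid among the other bidders is $880.8; Xiu's bid doesn't change that.
Original bid $766.2: Xiu is not highest (top rival bid is $880.8); payoff $0.
Alternative bid $892.6: Xiu is highest, pays the top rival bid $880.8; payoff $339.6 − $880.8 = −$541.2.
Change in payoff = −$541.2 − ($0) = −$541.2.

−$541.2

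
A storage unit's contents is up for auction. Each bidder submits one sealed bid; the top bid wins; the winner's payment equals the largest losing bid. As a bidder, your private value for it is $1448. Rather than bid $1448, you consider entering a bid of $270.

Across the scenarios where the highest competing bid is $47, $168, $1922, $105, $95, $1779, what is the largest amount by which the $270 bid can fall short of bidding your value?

$47: same outcome either way → loss $0.
$168: same outcome either way → loss $0.
$1922: same outcome either way → loss $0.
$105: same outcome either way → loss $0.
$95: same outcome either way → loss $0.
$1779: same outcome either way → loss $0.
Maximum loss: $0.

$0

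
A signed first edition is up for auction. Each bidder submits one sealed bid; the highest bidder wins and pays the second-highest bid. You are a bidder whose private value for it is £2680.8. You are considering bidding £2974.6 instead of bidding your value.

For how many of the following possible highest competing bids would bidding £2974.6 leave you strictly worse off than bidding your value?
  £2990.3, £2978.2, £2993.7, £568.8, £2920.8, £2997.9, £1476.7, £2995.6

The deviation hurts exactly when the highest competing bid lies strictly between £2680.8 and £2974.6 — overbidding then wins at a price above your value.
£2990.3: above both → same outcome either way.
£2978.2: above both → same outcome either way.
£2993.7: above both → same outcome either way.
£568.8: below both → same outcome either way.
£2920.8: inside the interval → strictly worse (loss £240).
£2997.9: above both → same outcome either way.
£1476.7: below both → same outcome either way.
£2995.6: above both → same outcome either way.
Count: 1.

1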